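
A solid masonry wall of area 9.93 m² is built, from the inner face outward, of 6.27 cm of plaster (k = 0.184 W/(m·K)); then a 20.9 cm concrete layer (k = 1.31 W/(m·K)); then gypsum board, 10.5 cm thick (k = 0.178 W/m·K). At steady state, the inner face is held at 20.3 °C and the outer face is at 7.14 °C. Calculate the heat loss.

Q = 120 W

Resistance network (inner→outer):
  R_plaster = L/(kA) = 0.0627/(0.184·9.93) = 0.03432 K/W
  R_concrete = L/(kA) = 0.209/(1.31·9.93) = 0.01607 K/W
  R_gypsum board = L/(kA) = 0.105/(0.178·9.93) = 0.05940 K/W
ΣR = 0.03432 + 0.01607 + 0.05940 = 0.1098 K/W
Q = ΔT/ΣR = (20.3 °C − 7.14 °C)/0.1098 = 120 W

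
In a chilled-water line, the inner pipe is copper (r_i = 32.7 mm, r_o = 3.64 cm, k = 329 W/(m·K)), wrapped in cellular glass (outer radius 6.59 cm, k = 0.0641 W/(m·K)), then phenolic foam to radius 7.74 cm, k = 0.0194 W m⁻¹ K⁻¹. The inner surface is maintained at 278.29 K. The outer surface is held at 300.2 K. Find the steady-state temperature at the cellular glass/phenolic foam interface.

Series thermal resistances, inner to outer:
  R'_copper = ln(0.0364/0.0327)/(2πk) = 0.1072/(2π·329) = 5.186×10^-5 m·K/W
  R'_cellular glass = ln(0.0659/0.0364)/(2πk) = 0.5936/(2π·0.0641) = 1.474 m·K/W
  R'_phenolic foam = ln(0.0774/0.0659)/(2πk) = 0.1608/(2π·0.0194) = 1.320 m·K/W
ΣR = 5.186×10^-5 + 1.474 + 1.320 = 2.794 m·K/W
Q' = ΔT/ΣR = (278.29 K − 300.2 K)/2.794 = -7.842 W/m
From the inner boundary to the cellular glass/phenolic foam interface, ΣR_partial = 1.474 m·K/W.
T_interface = T_in − Q'·ΣR_partial = 278.29 K − (-7.842)(1.474) = 289.8 K

T = 289.8 K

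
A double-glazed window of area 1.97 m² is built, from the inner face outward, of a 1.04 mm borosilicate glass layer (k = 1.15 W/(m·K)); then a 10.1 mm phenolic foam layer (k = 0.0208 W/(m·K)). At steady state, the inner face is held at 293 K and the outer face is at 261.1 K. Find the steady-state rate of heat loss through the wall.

Q = 129 W

Resistance network (inner→outer):
  R_borosilicate glass = L/(kA) = 0.00104/(1.15·1.97) = 4.591×10^-4 K/W
  R_phenolic foam = L/(kA) = 0.0101/(0.0208·1.97) = 0.2465 K/W
ΣR = 4.591×10^-4 + 0.2465 = 0.2470 K/W
Q = ΔT/ΣR = (293 K − 261.1 K)/0.2470 = 129 W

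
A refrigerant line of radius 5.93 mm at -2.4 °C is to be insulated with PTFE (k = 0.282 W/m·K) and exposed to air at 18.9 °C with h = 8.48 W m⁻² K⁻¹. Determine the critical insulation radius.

For a cylinder, r_cr = k_ins/h = 0.282/8.48 = 0.0333 m = 3.33 cm

r_cr = 3.33 cm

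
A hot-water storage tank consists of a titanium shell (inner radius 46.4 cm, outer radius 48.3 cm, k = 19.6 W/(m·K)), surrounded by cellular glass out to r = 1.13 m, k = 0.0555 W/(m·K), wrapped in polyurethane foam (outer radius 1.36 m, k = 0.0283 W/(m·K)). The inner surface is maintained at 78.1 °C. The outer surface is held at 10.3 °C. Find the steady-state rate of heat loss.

Series thermal resistances, inner to outer:
  R_titanium = (1/0.464 − 1/0.483)/(4πk) = 0.08478/(4π·19.6) = 3.442×10^-4 K/W
  R_cellular glass = (1/0.483 − 1/1.13)/(4πk) = 1.185/(4π·0.0555) = 1.700 K/W
  R_polyurethane foam = (1/1.13 − 1/1.36)/(4πk) = 0.1497/(4π·0.0283) = 0.4208 K/W
ΣR = 3.442×10^-4 + 1.700 + 0.4208 = 2.121 K/W
Q = ΔT/ΣR = (78.1 °C − 10.3 °C)/2.121 = 32.0 W

Q = 32.0 W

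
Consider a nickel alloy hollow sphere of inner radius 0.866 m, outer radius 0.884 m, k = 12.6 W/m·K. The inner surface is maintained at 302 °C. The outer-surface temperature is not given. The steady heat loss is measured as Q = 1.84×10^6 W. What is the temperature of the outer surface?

Sum the resistances:
  R_nickel alloy = (1/0.866 − 1/0.884)/(4πk) = 0.02351/(4π·12.6) = 1.485×10^-4 K/W
ΣR = 1.485×10^-4 K/W
ΔT = Q·ΣR = 1.84×10^6 × 1.485×10^-4 = 273.2 K
Heat flows outward, so T_out = T_in − ΔT = 302 − 273.2 = 28.8 °C

T_out = 28.8 °C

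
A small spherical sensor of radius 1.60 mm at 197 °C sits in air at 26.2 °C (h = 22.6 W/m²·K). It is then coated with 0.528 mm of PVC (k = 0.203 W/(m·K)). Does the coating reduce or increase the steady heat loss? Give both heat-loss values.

Critical radius for a sphere: r_cr = 2k/h = 0.0180 m = 1.80 cm.
Outer radius after coating: r₂ = 0.00160 + 5.28×10^-4 = 0.002128 m.
Since r₁ < r_cr and r₂ ≤ r_cr, the coating moves toward the maximum at r_cr — heat loss rises.
Bare: R = 1/(4πr₁²h) = 1375 K/W; Q = 170.8/1375 = 0.124 W.
Coated: R = R_cond + R_conv = 838.4 K/W; Q = 170.8/838.4 = 0.204 W.

increases: 0.124 → 0.204 W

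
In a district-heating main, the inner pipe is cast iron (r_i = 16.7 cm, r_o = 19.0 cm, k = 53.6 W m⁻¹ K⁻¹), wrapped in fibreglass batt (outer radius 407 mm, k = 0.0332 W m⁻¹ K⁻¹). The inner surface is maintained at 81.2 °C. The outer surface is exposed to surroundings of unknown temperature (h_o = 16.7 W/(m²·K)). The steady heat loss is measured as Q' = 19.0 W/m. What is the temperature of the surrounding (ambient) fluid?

T_out = 11.4 °C

Series resistances:
  R'_cast iron = ln(0.190/0.167)/(2πk) = 0.1290/(2π·53.6) = 3.831×10^-4 m·K/W
  R'_fibreglass batt = ln(0.407/0.190)/(2πk) = 0.7618/(2π·0.0332) = 3.652 m·K/W
  R'_conv,out = 1/(2πr h) = 1/(2π·0.407·16.7) = 0.02342 m·K/W
ΣR = 3.676 m·K/W
ΔT = Q'·ΣR = 19.0 × 3.676 = 69.84 K
Heat flows outward, so T_out = T_in − ΔT = 81.2 − 69.84 = 11.4 °C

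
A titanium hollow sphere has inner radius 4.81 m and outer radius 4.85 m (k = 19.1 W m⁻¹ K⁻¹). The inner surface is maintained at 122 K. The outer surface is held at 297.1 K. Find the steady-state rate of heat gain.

Q = 4πk·ΔT/(1/r₁ − 1/r₂) = 4π × 19.1 × 175.1 / (1/4.81 − 1/4.85) = 2.45×10^7 W

Q = 2.45×10^7 W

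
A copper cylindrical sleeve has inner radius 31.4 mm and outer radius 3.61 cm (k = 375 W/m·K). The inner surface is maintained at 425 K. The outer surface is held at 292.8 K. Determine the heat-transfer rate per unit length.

Q' = 2πk·ΔT/ln(r₂/r₁) = 2π × 375 × 132.2 / ln(0.0361/0.0314) = 2.23×10^6 W/m

Q' = 2230 kW/m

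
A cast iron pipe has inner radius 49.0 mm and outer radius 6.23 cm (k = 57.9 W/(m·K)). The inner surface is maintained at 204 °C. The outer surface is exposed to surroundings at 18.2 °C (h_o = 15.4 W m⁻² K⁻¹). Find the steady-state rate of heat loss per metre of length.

Q' = 1120 W/m

Treat each layer as a resistance in series:
  R'_cast iron = ln(0.0623/0.0490)/(2πk) = 0.2401/(2π·57.9) = 6.601×10^-4 m·K/W
  R'_conv,out = 1/(2πr h) = 1/(2π·0.0623·15.4) = 0.1659 m·K/W
ΣR = 6.601×10^-4 + 0.1659 = 0.1666 m·K/W
Q' = ΔT/ΣR = (204 °C − 18.2 °C)/0.1666 = 1120 W/m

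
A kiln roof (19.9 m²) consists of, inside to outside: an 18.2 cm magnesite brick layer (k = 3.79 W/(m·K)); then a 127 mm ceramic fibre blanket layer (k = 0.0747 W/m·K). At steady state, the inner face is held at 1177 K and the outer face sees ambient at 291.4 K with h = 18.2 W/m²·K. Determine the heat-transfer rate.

Resistance network (inner→outer):
  R_magnesite brick = L/(kA) = 0.182/(3.79·19.9) = 0.002413 K/W
  R_ceramic fibre blanket = L/(kA) = 0.127/(0.0747·19.9) = 0.08543 K/W
  R_conv,out = 1/(hA) = 1/(18.2·19.9) = 0.002761 K/W
ΣR = 0.002413 + 0.08543 + 0.002761 = 0.09060 K/W
Q = ΔT/ΣR = (1177 K − 291.4 K)/0.09060 = 9770 W

Q = 9.77 kW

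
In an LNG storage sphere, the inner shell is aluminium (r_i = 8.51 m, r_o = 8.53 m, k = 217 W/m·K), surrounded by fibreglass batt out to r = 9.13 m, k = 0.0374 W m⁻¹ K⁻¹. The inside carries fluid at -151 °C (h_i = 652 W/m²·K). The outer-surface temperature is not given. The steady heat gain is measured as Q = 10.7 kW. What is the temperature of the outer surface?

T_out = 24.4 °C

Series resistances:
  R_conv,in = 1/(4πr²h) = 1/(4π·8.51²·652) = 1.685×10^-6 K/W
  R_aluminium = (1/8.51 − 1/8.53)/(4πk) = 2.755×10^-4/(4π·217) = 1.010×10^-7 K/W
  R_fibreglass batt = (1/8.53 − 1/9.13)/(4πk) = 0.007704/(4π·0.0374) = 0.01639 K/W
ΣR = 0.01639 K/W
ΔT = Q·ΣR = 10700 × 0.01639 = 175.4 K
Heat flows inward, so T_out = T_in + ΔT = -151 + 175.4 = 24.4 °C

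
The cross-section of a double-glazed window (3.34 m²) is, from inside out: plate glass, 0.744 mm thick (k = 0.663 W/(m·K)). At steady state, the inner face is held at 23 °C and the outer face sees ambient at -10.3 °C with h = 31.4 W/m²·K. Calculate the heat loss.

Q = 3.37 kW

Series thermal resistances, inner to outer:
  R_plate glass = L/(kA) = 7.44×10^-4/(0.663·3.34) = 3.360×10^-4 K/W
  R_conv,out = 1/(hA) = 1/(31.4·3.34) = 0.009535 K/W
ΣR = 3.360×10^-4 + 0.009535 = 0.009871 K/W
Q = ΔT/ΣR = (23 °C − -10.3 °C)/0.009871 = 3370 W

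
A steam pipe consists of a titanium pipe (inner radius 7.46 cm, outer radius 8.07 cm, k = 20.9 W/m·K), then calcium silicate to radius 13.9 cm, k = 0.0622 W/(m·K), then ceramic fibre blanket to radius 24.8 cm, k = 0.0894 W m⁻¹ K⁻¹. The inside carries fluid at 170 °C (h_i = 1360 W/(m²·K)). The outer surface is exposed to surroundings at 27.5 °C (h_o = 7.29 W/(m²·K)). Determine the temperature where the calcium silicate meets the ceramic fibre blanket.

T = 91.0 °C

Series thermal resistances, inner to outer:
  R'_conv,in = 1/(2πr h) = 1/(2π·0.0746·1360) = 0.001569 m·K/W
  R'_titanium = ln(0.0807/0.0746)/(2πk) = 0.07860/(2π·20.9) = 5.985×10^-4 m·K/W
  R'_calcium silicate = ln(0.139/0.0807)/(2πk) = 0.5437/(2π·0.0622) = 1.391 m·K/W
  R'_ceramic fibre blanket = ln(0.248/0.139)/(2πk) = 0.5790/(2π·0.0894) = 1.031 m·K/W
  R'_conv,out = 1/(2πr h) = 1/(2π·0.248·7.29) = 0.08803 m·K/W
ΣR = 0.001569 + 5.985×10^-4 + 1.391 + 1.031 + 0.08803 = 2.512 m·K/W
Q' = ΔT/ΣR = (170 °C − 27.5 °C)/2.512 = 56.73 W/m
From the inner boundary to the calcium silicate/ceramic fibre blanket interface, ΣR_partial = 1.393 m·K/W.
T_interface = T_in − Q'·ΣR_partial = 170 °C − (56.73)(1.393) = 91.0 °C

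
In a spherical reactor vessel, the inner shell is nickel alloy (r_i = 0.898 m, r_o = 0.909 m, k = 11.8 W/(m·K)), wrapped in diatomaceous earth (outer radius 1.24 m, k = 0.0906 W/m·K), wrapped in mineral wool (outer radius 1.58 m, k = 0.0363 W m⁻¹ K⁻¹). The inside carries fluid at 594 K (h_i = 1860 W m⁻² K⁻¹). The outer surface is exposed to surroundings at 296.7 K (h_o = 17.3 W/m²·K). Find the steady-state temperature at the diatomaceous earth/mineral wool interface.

Series thermal resistances, inner to outer:
  R_conv,in = 1/(4πr²h) = 1/(4π·0.898²·1860) = 5.305×10^-5 K/W
  R_nickel alloy = (1/0.898 − 1/0.909)/(4πk) = 0.01348/(4π·11.8) = 9.088×10^-5 K/W
  R_diatomaceous earth = (1/0.909 − 1/1.24)/(4πk) = 0.2937/(4π·0.0906) = 0.2579 K/W
  R_mineral wool = (1/1.24 − 1/1.58)/(4πk) = 0.1735/(4π·0.0363) = 0.3804 K/W
  R_conv,out = 1/(4πr²h) = 1/(4π·1.58²·17.3) = 0.001843 K/W
ΣR = 5.305×10^-5 + 9.088×10^-5 + 0.2579 + 0.3804 + 0.001843 = 0.6403 K/W
Q = ΔT/ΣR = (594 K − 296.7 K)/0.6403 = 464.3 W
From the inner boundary to the diatomaceous earth/mineral wool interface, ΣR_partial = 0.2580 K/W.
T_interface = T_in − Q·ΣR_partial = 594 K − (464.3)(0.2580) = 474 K

T = 474 K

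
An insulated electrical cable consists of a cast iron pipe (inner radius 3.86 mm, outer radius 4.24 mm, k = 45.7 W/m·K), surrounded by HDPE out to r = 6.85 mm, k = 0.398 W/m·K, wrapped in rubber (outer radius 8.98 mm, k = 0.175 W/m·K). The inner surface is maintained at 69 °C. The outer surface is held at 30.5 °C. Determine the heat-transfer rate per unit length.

Q' = 87.8 W/m

Treat each layer as a resistance in series:
  R'_cast iron = ln(0.00424/0.00386)/(2πk) = 0.09390/(2π·45.7) = 3.270×10^-4 m·K/W
  R'_HDPE = ln(0.00685/0.00424)/(2πk) = 0.4797/(2π·0.398) = 0.1918 m·K/W
  R'_rubber = ln(0.00898/0.00685)/(2πk) = 0.2708/(2π·0.175) = 0.2462 m·K/W
ΣR = 3.270×10^-4 + 0.1918 + 0.2462 = 0.4383 m·K/W
Q' = ΔT/ΣR = (69 °C − 30.5 °C)/0.4383 = 87.8 W/m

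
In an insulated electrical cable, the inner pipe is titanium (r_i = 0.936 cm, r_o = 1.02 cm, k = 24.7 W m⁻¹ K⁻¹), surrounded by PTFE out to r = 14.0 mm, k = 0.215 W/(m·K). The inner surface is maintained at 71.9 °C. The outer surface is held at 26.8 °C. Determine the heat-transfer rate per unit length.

Treat each layer as a resistance in series:
  R'_titanium = ln(0.0102/0.00936)/(2πk) = 0.08594/(2π·24.7) = 5.538×10^-4 m·K/W
  R'_PTFE = ln(0.0140/0.0102)/(2πk) = 0.3167/(2π·0.215) = 0.2344 m·K/W
ΣR = 5.538×10^-4 + 0.2344 = 0.2350 m·K/W
Q' = ΔT/ΣR = (71.9 °C − 26.8 °C)/0.2350 = 192 W/m

Q' = 192 W/m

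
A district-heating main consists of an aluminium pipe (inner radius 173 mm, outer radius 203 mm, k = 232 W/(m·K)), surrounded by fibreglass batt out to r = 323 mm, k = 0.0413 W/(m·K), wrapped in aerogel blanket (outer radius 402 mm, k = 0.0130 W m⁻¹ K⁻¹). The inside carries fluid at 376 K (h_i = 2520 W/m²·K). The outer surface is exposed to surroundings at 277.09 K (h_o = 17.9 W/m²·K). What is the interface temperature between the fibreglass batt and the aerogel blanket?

T = 336.6 K

Treat each layer as a resistance in series:
  R'_conv,in = 1/(2πr h) = 1/(2π·0.173·2520) = 3.651×10^-4 m·K/W
  R'_aluminium = ln(0.203/0.173)/(2πk) = 0.1599/(2π·232) = 1.097×10^-4 m·K/W
  R'_fibreglass batt = ln(0.323/0.203)/(2πk) = 0.4644/(2π·0.0413) = 1.790 m·K/W
  R'_aerogel blanket = ln(0.402/0.323)/(2πk) = 0.2188/(2π·0.0130) = 2.679 m·K/W
  R'_conv,out = 1/(2πr h) = 1/(2π·0.402·17.9) = 0.02212 m·K/W
ΣR = 3.651×10^-4 + 1.097×10^-4 + 1.790 + 2.679 + 0.02212 = 4.492 m·K/W
Q' = ΔT/ΣR = (376 K − 277.09 K)/4.492 = 22.02 W/m
From the inner boundary to the fibreglass batt/aerogel blanket interface, ΣR_partial = 1.790 m·K/W.
T_interface = T_in − Q'·ΣR_partial = 376 K − (22.02)(1.790) = 336.6 K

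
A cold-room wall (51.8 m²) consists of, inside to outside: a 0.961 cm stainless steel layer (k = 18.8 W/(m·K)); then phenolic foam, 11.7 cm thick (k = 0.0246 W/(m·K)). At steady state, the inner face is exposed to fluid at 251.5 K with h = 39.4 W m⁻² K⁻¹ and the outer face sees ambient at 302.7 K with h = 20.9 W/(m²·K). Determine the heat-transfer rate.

Q = 549 W

Series thermal resistances, inner to outer:
  R_conv,in = 1/(hA) = 1/(39.4·51.8) = 4.900×10^-4 K/W
  R_stainless steel = L/(kA) = 0.00961/(18.8·51.8) = 9.868×10^-6 K/W
  R_phenolic foam = L/(kA) = 0.117/(0.0246·51.8) = 0.09182 K/W
  R_conv,out = 1/(hA) = 1/(20.9·51.8) = 9.237×10^-4 K/W
ΣR = 4.900×10^-4 + 9.868×10^-6 + 0.09182 + 9.237×10^-4 = 0.09324 K/W
Q = ΔT/ΣR = (251.5 K − 302.7 K)/0.09324 = -549 W
(Negative Q ⇒ heat flows inward; heat gain = 549 W.)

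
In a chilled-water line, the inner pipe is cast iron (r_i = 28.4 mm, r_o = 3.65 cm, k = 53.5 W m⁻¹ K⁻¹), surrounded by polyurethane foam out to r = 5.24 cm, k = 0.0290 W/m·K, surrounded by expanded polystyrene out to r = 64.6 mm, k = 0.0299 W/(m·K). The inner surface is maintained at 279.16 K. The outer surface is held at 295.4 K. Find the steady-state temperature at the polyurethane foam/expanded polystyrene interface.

Treat each layer as a resistance in series:
  R'_cast iron = ln(0.0365/0.0284)/(2πk) = 0.2509/(2π·53.5) = 7.465×10^-4 m·K/W
  R'_polyurethane foam = ln(0.0524/0.0365)/(2πk) = 0.3616/(2π·0.0290) = 1.984 m·K/W
  R'_expanded polystyrene = ln(0.0646/0.0524)/(2πk) = 0.2093/(2π·0.0299) = 1.114 m·K/W
ΣR = 7.465×10^-4 + 1.984 + 1.114 = 3.099 m·K/W
Q' = ΔT/ΣR = (279.16 K − 295.4 K)/3.099 = -5.240 W/m
From the inner boundary to the polyurethane foam/expanded polystyrene interface, ΣR_partial = 1.985 m·K/W.
T_interface = T_in − Q'·ΣR_partial = 279.16 K − (-5.240)(1.985) = 289.6 K

T = 289.6 K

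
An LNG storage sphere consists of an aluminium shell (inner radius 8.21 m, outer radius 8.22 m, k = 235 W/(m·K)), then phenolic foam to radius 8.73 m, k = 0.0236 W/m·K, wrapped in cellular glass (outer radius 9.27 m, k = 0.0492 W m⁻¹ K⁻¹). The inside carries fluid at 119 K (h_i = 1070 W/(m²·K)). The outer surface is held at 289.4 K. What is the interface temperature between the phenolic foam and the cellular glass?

Series thermal resistances, inner to outer:
  R_conv,in = 1/(4πr²h) = 1/(4π·8.21²·1070) = 1.103×10^-6 K/W
  R_aluminium = (1/8.21 − 1/8.22)/(4πk) = 1.482×10^-4/(4π·235) = 5.018×10^-8 K/W
  R_phenolic foam = (1/8.22 − 1/8.73)/(4πk) = 0.007107/(4π·0.0236) = 0.02396 K/W
  R_cellular glass = (1/8.73 − 1/9.27)/(4πk) = 0.006673/(4π·0.0492) = 0.01079 K/W
ΣR = 1.103×10^-6 + 5.018×10^-8 + 0.02396 + 0.01079 = 0.03475 K/W
Q = ΔT/ΣR = (119 K − 289.4 K)/0.03475 = -4904 W
From the inner boundary to the phenolic foam/cellular glass interface, ΣR_partial = 0.02396 K/W.
T_interface = T_in − Q·ΣR_partial = 119 K − (-4904)(0.02396) = 236.5 K

T = 236.5 K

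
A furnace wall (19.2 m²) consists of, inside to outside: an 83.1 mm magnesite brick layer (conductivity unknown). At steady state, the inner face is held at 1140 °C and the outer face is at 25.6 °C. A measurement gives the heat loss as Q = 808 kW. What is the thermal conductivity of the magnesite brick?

ΣR = ΔT/Q = |1140 − 25.6|/8.08×10^5 = 0.001379 K/W
L/(kA) = 0.001379 ⇒ k = 0.0831/(0.001379·19.2) = 3.14 W/m·K

k = 3.14 W/m·K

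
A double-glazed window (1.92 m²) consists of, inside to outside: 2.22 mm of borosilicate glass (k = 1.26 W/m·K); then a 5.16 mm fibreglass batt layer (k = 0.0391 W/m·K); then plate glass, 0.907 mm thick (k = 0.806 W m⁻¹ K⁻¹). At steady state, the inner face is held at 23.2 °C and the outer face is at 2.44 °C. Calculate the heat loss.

Resistance network (inner→outer):
  R_borosilicate glass = L/(kA) = 0.00222/(1.26·1.92) = 9.177×10^-4 K/W
  R_fibreglass batt = L/(kA) = 0.00516/(0.0391·1.92) = 0.06873 K/W
  R_plate glass = L/(kA) = 9.07×10^-4/(0.806·1.92) = 5.861×10^-4 K/W
ΣR = 9.177×10^-4 + 0.06873 + 5.861×10^-4 = 0.07023 K/W
Q = ΔT/ΣR = (23.2 °C − 2.44 °C)/0.07023 = 296 W

Q = 296 W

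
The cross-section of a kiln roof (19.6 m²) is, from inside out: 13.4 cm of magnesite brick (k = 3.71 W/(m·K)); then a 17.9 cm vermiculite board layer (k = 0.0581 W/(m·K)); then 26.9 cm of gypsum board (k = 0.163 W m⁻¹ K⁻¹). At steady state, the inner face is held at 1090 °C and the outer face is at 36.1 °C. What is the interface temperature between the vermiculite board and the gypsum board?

Treat each layer as a resistance in series:
  R_magnesite brick = L/(kA) = 0.134/(3.71·19.6) = 0.001843 K/W
  R_vermiculite board = L/(kA) = 0.179/(0.0581·19.6) = 0.1572 K/W
  R_gypsum board = L/(kA) = 0.269/(0.163·19.6) = 0.08420 K/W
ΣR = 0.001843 + 0.1572 + 0.08420 = 0.2432 K/W
Q = ΔT/ΣR = (1090 °C − 36.1 °C)/0.2432 = 4333 W
From the inner boundary to the vermiculite board/gypsum board interface, ΣR_partial = 0.1590 K/W.
T_interface = T_in − Q·ΣR_partial = 1090 °C − (4333)(0.1590) = 401 °C

T = 401 °C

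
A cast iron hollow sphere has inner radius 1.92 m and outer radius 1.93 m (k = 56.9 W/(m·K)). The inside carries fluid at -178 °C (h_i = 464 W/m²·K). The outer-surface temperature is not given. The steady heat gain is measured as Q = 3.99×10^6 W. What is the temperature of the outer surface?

T_out = 22.7 °C

Sum the resistances:
  R_conv,in = 1/(4πr²h) = 1/(4π·1.92²·464) = 4.652×10^-5 K/W
  R_cast iron = (1/1.92 − 1/1.93)/(4πk) = 0.002699/(4π·56.9) = 3.774×10^-6 K/W
ΣR = 5.030×10^-5 K/W
ΔT = Q·ΣR = 3.99×10^6 × 5.030×10^-5 = 200.7 K
Heat flows inward, so T_out = T_in + ΔT = -178 + 200.7 = 22.7 °C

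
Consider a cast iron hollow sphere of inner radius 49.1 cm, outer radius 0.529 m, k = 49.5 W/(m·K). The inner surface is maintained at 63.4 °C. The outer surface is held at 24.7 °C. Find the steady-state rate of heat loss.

Q = 1.65×10^5 W

Q = 4πk·ΔT/(1/r₁ − 1/r₂) = 4π × 49.5 × 38.7 / (1/0.491 − 1/0.529) = 1.65×10^5 W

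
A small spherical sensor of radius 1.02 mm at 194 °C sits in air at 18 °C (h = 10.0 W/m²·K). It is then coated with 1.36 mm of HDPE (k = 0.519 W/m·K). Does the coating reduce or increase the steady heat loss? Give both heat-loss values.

Critical radius for a sphere: r_cr = 2k/h = 0.104 m = 10.4 cm.
Outer radius after coating: r₂ = 0.00102 + 0.00136 = 0.00238 m.
Since r₁ < r_cr and r₂ ≤ r_cr, the coating moves toward the maximum at r_cr — heat loss rises.
Bare: R = 1/(4πr₁²h) = 7649 K/W; Q = 176/7649 = 0.0230 W.
Coated: R = R_cond + R_conv = 1491 K/W; Q = 176/1491 = 0.118 W.

increases: 0.0230 → 0.118 W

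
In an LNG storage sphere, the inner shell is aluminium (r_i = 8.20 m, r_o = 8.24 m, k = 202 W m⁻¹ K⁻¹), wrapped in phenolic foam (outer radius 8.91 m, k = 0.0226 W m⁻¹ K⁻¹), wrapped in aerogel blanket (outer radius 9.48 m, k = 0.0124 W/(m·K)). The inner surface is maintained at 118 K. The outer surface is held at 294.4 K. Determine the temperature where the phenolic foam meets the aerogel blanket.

T = 193.1 K

Resistance network (inner→outer):
  R_aluminium = (1/8.20 − 1/8.24)/(4πk) = 5.920×10^-4/(4π·202) = 2.332×10^-7 K/W
  R_phenolic foam = (1/8.24 − 1/8.91)/(4πk) = 0.009126/(4π·0.0226) = 0.03213 K/W
  R_aerogel blanket = (1/8.91 − 1/9.48)/(4πk) = 0.006748/(4π·0.0124) = 0.04331 K/W
ΣR = 2.332×10^-7 + 0.03213 + 0.04331 = 0.07544 K/W
Q = ΔT/ΣR = (118 K − 294.4 K)/0.07544 = -2338 W
From the inner boundary to the phenolic foam/aerogel blanket interface, ΣR_partial = 0.03213 K/W.
T_interface = T_in − Q·ΣR_partial = 118 K − (-2338)(0.03213) = 193.1 K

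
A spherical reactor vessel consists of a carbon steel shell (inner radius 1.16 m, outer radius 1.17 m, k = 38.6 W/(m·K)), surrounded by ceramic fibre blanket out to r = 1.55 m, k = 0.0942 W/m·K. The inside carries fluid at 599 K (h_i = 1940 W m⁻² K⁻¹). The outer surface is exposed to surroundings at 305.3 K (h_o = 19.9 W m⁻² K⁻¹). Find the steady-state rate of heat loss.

Series thermal resistances, inner to outer:
  R_conv,in = 1/(4πr²h) = 1/(4π·1.16²·1940) = 3.048×10^-5 K/W
  R_carbon steel = (1/1.16 − 1/1.17)/(4πk) = 0.007368/(4π·38.6) = 1.519×10^-5 K/W
  R_ceramic fibre blanket = (1/1.17 − 1/1.55)/(4πk) = 0.2095/(4π·0.0942) = 0.1770 K/W
  R_conv,out = 1/(4πr²h) = 1/(4π·1.55²·19.9) = 0.001664 K/W
ΣR = 3.048×10^-5 + 1.519×10^-5 + 0.1770 + 0.001664 = 0.1787 K/W
Q = ΔT/ΣR = (599 K − 305.3 K)/0.1787 = 1640 W

Q = 1640 W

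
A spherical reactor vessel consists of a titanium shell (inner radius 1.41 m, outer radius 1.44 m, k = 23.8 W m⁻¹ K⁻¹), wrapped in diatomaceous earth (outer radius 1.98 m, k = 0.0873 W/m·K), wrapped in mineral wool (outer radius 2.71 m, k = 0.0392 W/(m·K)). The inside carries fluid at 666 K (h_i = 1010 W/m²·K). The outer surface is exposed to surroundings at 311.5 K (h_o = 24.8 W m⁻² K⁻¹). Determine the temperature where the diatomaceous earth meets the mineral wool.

Treat each layer as a resistance in series:
  R_conv,in = 1/(4πr²h) = 1/(4π·1.41²·1010) = 3.963×10^-5 K/W
  R_titanium = (1/1.41 − 1/1.44)/(4πk) = 0.01478/(4π·23.8) = 4.940×10^-5 K/W
  R_diatomaceous earth = (1/1.44 − 1/1.98)/(4πk) = 0.1894/(4π·0.0873) = 0.1726 K/W
  R_mineral wool = (1/1.98 − 1/2.71)/(4πk) = 0.1360/(4π·0.0392) = 0.2762 K/W
  R_conv,out = 1/(4πr²h) = 1/(4π·2.71²·24.8) = 4.369×10^-4 K/W
ΣR = 3.963×10^-5 + 4.940×10^-5 + 0.1726 + 0.2762 + 4.369×10^-4 = 0.4493 K/W
Q = ΔT/ΣR = (666 K − 311.5 K)/0.4493 = 789.0 W
From the inner boundary to the diatomaceous earth/mineral wool interface, ΣR_partial = 0.1727 K/W.
T_interface = T_in − Q·ΣR_partial = 666 K − (789.0)(0.1727) = 530 K

T = 530 K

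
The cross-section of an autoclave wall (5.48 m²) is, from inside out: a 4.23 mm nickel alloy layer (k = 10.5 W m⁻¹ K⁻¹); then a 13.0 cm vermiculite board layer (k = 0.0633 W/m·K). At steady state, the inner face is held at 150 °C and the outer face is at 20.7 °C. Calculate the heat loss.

Resistance network (inner→outer):
  R_nickel alloy = L/(kA) = 0.00423/(10.5·5.48) = 7.351×10^-5 K/W
  R_vermiculite board = L/(kA) = 0.130/(0.0633·5.48) = 0.3748 K/W
ΣR = 7.351×10^-5 + 0.3748 = 0.3749 K/W
Q = ΔT/ΣR = (150 °C − 20.7 °C)/0.3749 = 345 W

Q = 345 W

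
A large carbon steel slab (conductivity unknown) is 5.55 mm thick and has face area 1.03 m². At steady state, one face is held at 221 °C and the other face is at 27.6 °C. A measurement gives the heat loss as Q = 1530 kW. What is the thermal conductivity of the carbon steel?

ΣR = ΔT/Q = |221 − 27.6|/1.53×10^6 = 1.264×10^-4 K/W
L/(kA) = 1.264×10^-4 ⇒ k = 0.00555/(1.264×10^-4·1.03) = 42.6 W/m·K

k = 42.6 W/m·K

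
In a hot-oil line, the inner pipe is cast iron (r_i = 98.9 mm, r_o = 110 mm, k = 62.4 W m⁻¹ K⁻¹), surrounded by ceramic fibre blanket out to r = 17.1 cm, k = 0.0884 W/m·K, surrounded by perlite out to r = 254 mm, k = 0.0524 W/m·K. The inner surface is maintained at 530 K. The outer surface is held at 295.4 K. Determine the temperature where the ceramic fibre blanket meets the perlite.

T = 437 K

Series thermal resistances, inner to outer:
  R'_cast iron = ln(0.110/0.0989)/(2πk) = 0.1064/(2π·62.4) = 2.713×10^-4 m·K/W
  R'_ceramic fibre blanket = ln(0.171/0.110)/(2πk) = 0.4412/(2π·0.0884) = 0.7943 m·K/W
  R'_perlite = ln(0.254/0.171)/(2πk) = 0.3957/(2π·0.0524) = 1.202 m·K/W
ΣR = 2.713×10^-4 + 0.7943 + 1.202 = 1.997 m·K/W
Q' = ΔT/ΣR = (530 K − 295.4 K)/1.997 = 117.5 W/m
From the inner boundary to the ceramic fibre blanket/perlite interface, ΣR_partial = 0.7946 m·K/W.
T_interface = T_in − Q'·ΣR_partial = 530 K − (117.5)(0.7946) = 437 K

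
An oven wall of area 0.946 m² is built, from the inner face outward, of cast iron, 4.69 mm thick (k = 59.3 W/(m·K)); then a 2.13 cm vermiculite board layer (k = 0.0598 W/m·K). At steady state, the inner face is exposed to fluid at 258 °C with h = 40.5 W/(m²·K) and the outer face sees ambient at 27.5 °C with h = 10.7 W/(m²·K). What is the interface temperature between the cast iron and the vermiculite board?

Series thermal resistances, inner to outer:
  R_conv,in = 1/(hA) = 1/(40.5·0.946) = 0.02610 K/W
  R_cast iron = L/(kA) = 0.00469/(59.3·0.946) = 8.360×10^-5 K/W
  R_vermiculite board = L/(kA) = 0.0213/(0.0598·0.946) = 0.3765 K/W
  R_conv,out = 1/(hA) = 1/(10.7·0.946) = 0.09879 K/W
ΣR = 0.02610 + 8.360×10^-5 + 0.3765 + 0.09879 = 0.5015 K/W
Q = ΔT/ΣR = (258 °C − 27.5 °C)/0.5015 = 459.6 W
From the inner boundary to the cast iron/vermiculite board interface, ΣR_partial = 0.02618 K/W.
T_interface = T_in − Q·ΣR_partial = 258 °C − (459.6)(0.02618) = 246 °C

T = 246 °C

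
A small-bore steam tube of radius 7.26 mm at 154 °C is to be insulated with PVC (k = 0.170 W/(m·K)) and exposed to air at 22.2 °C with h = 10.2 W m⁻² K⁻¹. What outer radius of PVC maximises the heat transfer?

For a cylinder, r_cr = k_ins/h = 0.170/10.2 = 0.0167 m = 1.67 cm

r_cr = 1.67 cm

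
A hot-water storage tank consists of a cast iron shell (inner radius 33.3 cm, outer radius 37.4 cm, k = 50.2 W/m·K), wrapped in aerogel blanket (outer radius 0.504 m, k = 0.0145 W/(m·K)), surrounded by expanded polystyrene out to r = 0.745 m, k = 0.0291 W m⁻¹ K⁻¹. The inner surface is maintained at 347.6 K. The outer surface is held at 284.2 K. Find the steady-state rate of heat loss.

Q = 11.4 W

Treat each layer as a resistance in series:
  R_cast iron = (1/0.333 − 1/0.374)/(4πk) = 0.3292/(4π·50.2) = 5.219×10^-4 K/W
  R_aerogel blanket = (1/0.374 − 1/0.504)/(4πk) = 0.6897/(4π·0.0145) = 3.785 K/W
  R_expanded polystyrene = (1/0.504 − 1/0.745)/(4πk) = 0.6418/(4π·0.0291) = 1.755 K/W
ΣR = 5.219×10^-4 + 3.785 + 1.755 = 5.541 K/W
Q = ΔT/ΣR = (347.6 K − 284.2 K)/5.541 = 11.4 W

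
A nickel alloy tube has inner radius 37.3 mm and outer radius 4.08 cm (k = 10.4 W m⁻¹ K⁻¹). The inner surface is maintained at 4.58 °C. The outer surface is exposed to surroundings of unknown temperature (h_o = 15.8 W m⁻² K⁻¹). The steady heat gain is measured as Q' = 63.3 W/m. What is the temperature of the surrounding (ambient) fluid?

Series resistances:
  R'_nickel alloy = ln(0.0408/0.0373)/(2πk) = 0.08969/(2π·10.4) = 0.001373 m·K/W
  R'_conv,out = 1/(2πr h) = 1/(2π·0.0408·15.8) = 0.2469 m·K/W
ΣR = 0.2483 m·K/W
ΔT = Q'·ΣR = 63.3 × 0.2483 = 15.72 K
Heat flows inward, so T_out = T_in + ΔT = 4.58 + 15.72 = 20.3 °C

T_out = 20.3 °C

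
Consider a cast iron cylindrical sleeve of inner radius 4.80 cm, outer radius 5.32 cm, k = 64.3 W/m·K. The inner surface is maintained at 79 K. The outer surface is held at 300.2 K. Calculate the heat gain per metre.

Q' = 869 kW/m

Q' = 2πk·ΔT/ln(r₂/r₁) = 2π × 64.3 × 221.2 / ln(0.0532/0.0480) = 8.69×10^5 W/m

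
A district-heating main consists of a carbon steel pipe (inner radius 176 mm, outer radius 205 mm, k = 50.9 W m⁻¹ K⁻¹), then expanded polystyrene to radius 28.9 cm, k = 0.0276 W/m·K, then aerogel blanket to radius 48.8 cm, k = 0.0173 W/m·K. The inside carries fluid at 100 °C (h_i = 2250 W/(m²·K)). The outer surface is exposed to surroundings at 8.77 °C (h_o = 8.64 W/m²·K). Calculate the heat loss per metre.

Treat each layer as a resistance in series:
  R'_conv,in = 1/(2πr h) = 1/(2π·0.176·2250) = 4.019×10^-4 m·K/W
  R'_carbon steel = ln(0.205/0.176)/(2πk) = 0.1525/(2π·50.9) = 4.769×10^-4 m·K/W
  R'_expanded polystyrene = ln(0.289/0.205)/(2πk) = 0.3434/(2π·0.0276) = 1.980 m·K/W
  R'_aerogel blanket = ln(0.488/0.289)/(2πk) = 0.5239/(2π·0.0173) = 4.820 m·K/W
  R'_conv,out = 1/(2πr h) = 1/(2π·0.488·8.64) = 0.03775 m·K/W
ΣR = 4.019×10^-4 + 4.769×10^-4 + 1.980 + 4.820 + 0.03775 = 6.839 m·K/W
Q' = ΔT/ΣR = (100 °C − 8.77 °C)/6.839 = 13.3 W/m

Q' = 13.3 W/m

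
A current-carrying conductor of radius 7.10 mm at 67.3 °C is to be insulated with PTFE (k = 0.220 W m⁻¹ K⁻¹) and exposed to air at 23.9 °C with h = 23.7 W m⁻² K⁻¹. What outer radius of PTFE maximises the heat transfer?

r_cr = 0.928 cm

For a cylinder, r_cr = k_ins/h = 0.220/23.7 = 0.00928 m = 0.928 cm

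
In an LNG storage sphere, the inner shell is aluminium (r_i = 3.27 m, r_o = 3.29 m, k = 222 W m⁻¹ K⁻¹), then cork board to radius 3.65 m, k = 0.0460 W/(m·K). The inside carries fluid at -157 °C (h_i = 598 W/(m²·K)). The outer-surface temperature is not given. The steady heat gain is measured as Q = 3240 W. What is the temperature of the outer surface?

T_out = 11.1 °C

Series resistances:
  R_conv,in = 1/(4πr²h) = 1/(4π·3.27²·598) = 1.244×10^-5 K/W
  R_aluminium = (1/3.27 − 1/3.29)/(4πk) = 0.001859/(4π·222) = 6.664×10^-7 K/W
  R_cork board = (1/3.29 − 1/3.65)/(4πk) = 0.02998/(4π·0.0460) = 0.05186 K/W
ΣR = 0.05187 K/W
ΔT = Q·ΣR = 3240 × 0.05187 = 168.1 K
Heat flows inward, so T_out = T_in + ΔT = -157 + 168.1 = 11.1 °C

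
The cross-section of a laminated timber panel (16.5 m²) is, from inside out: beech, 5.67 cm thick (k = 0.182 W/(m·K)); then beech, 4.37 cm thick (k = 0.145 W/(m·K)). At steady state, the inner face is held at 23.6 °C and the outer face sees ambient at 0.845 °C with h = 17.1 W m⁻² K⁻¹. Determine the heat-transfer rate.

Series thermal resistances, inner to outer:
  R_beech = L/(kA) = 0.0567/(0.182·16.5) = 0.01888 K/W
  R_beech = L/(kA) = 0.0437/(0.145·16.5) = 0.01827 K/W
  R_conv,out = 1/(hA) = 1/(17.1·16.5) = 0.003544 K/W
ΣR = 0.01888 + 0.01827 + 0.003544 = 0.04069 K/W
Q = ΔT/ΣR = (23.6 °C − 0.845 °C)/0.04069 = 559 W

Q = 559 W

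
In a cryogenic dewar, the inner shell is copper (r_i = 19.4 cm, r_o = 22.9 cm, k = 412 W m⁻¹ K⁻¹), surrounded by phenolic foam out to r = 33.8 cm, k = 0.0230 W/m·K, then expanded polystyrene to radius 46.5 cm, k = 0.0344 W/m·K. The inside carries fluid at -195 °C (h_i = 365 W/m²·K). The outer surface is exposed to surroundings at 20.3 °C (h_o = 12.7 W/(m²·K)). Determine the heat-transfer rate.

Series thermal resistances, inner to outer:
  R_conv,in = 1/(4πr²h) = 1/(4π·0.194²·365) = 0.005793 K/W
  R_copper = (1/0.194 − 1/0.229)/(4πk) = 0.7878/(4π·412) = 1.522×10^-4 K/W
  R_phenolic foam = (1/0.229 − 1/0.338)/(4πk) = 1.408/(4π·0.0230) = 4.872 K/W
  R_expanded polystyrene = (1/0.338 − 1/0.465)/(4πk) = 0.8080/(4π·0.0344) = 1.869 K/W
  R_conv,out = 1/(4πr²h) = 1/(4π·0.465²·12.7) = 0.02898 K/W
ΣR = 0.005793 + 1.522×10^-4 + 4.872 + 1.869 + 0.02898 = 6.776 K/W
Q = ΔT/ΣR = (-195 °C − 20.3 °C)/6.776 = -31.8 W
(Negative Q ⇒ heat flows inward; heat gain = 31.8 W.)

Q = 31.8 W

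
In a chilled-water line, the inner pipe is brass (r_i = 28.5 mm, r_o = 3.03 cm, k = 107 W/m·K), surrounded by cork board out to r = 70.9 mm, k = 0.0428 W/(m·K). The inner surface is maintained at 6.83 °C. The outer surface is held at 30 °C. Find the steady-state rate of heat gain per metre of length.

Q' = 7.33 W/m

Resistance network (inner→outer):
  R'_brass = ln(0.0303/0.0285)/(2πk) = 0.06124/(2π·107) = 9.110×10^-5 m·K/W
  R'_cork board = ln(0.0709/0.0303)/(2πk) = 0.8501/(2π·0.0428) = 3.161 m·K/W
ΣR = 9.110×10^-5 + 3.161 = 3.161 m·K/W
Q' = ΔT/ΣR = (6.83 °C − 30 °C)/3.161 = -7.33 W/m
(Negative Q' ⇒ heat flows inward; heat gain = 7.33 W/m.)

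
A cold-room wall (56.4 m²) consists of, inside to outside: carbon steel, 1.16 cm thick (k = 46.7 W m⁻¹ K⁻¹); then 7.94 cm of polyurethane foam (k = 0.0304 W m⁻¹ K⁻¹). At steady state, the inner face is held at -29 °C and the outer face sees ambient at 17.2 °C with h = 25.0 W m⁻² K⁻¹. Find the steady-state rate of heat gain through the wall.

Treat each layer as a resistance in series:
  R_carbon steel = L/(kA) = 0.0116/(46.7·56.4) = 4.404×10^-6 K/W
  R_polyurethane foam = L/(kA) = 0.0794/(0.0304·56.4) = 0.04631 K/W
  R_conv,out = 1/(hA) = 1/(25.0·56.4) = 7.092×10^-4 K/W
ΣR = 4.404×10^-6 + 0.04631 + 7.092×10^-4 = 0.04702 K/W
Q = ΔT/ΣR = (-29 °C − 17.2 °C)/0.04702 = -983 W
(Negative Q ⇒ heat flows inward; heat gain = 983 W.)

Q = 983 W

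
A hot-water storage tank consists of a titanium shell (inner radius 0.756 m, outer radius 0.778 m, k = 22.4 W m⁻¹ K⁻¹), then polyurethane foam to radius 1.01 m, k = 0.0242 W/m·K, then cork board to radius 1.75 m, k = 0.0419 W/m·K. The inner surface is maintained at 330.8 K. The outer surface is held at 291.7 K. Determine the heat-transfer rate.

Resistance network (inner→outer):
  R_titanium = (1/0.756 − 1/0.778)/(4πk) = 0.03740/(4π·22.4) = 1.329×10^-4 K/W
  R_polyurethane foam = (1/0.778 − 1/1.01)/(4πk) = 0.2952/(4π·0.0242) = 0.9709 K/W
  R_cork board = (1/1.01 − 1/1.75)/(4πk) = 0.4187/(4π·0.0419) = 0.7951 K/W
ΣR = 1.329×10^-4 + 0.9709 + 0.7951 = 1.766 K/W
Q = ΔT/ΣR = (330.8 K − 291.7 K)/1.766 = 22.1 W

Q = 22.1 W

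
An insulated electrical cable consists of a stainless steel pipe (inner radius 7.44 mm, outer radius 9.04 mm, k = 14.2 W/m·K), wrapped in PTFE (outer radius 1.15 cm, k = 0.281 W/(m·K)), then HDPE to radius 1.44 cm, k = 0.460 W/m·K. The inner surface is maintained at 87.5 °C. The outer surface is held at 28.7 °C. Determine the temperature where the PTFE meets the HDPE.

Resistance network (inner→outer):
  R'_stainless steel = ln(0.00904/0.00744)/(2πk) = 0.1948/(2π·14.2) = 0.002183 m·K/W
  R'_PTFE = ln(0.0115/0.00904)/(2πk) = 0.2407/(2π·0.281) = 0.1363 m·K/W
  R'_HDPE = ln(0.0144/0.0115)/(2πk) = 0.2249/(2π·0.460) = 0.07781 m·K/W
ΣR = 0.002183 + 0.1363 + 0.07781 = 0.2163 m·K/W
Q' = ΔT/ΣR = (87.5 °C − 28.7 °C)/0.2163 = 271.8 W/m
From the inner boundary to the PTFE/HDPE interface, ΣR_partial = 0.1385 m·K/W.
T_interface = T_in − Q'·ΣR_partial = 87.5 °C − (271.8)(0.1385) = 49.9 °C

T = 49.9 °C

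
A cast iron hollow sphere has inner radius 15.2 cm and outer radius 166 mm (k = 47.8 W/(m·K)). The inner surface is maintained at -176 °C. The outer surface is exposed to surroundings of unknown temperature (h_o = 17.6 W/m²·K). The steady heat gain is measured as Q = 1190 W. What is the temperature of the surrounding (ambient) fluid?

T_out = 20.4 °C

Sum the resistances:
  R_cast iron = (1/0.152 − 1/0.166)/(4πk) = 0.5549/(4π·47.8) = 9.237×10^-4 K/W
  R_conv,out = 1/(4πr²h) = 1/(4π·0.166²·17.6) = 0.1641 K/W
ΣR = 0.1650 K/W
ΔT = Q·ΣR = 1190 × 0.1650 = 196.4 K
Heat flows inward, so T_out = T_in + ΔT = -176 + 196.4 = 20.4 °C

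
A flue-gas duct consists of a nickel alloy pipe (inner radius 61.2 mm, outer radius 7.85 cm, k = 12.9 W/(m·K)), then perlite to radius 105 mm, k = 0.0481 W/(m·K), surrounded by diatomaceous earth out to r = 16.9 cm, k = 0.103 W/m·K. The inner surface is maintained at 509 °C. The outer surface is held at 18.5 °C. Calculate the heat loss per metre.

Q' = 288 W/m

Series thermal resistances, inner to outer:
  R'_nickel alloy = ln(0.0785/0.0612)/(2πk) = 0.2490/(2π·12.9) = 0.003071 m·K/W
  R'_perlite = ln(0.105/0.0785)/(2πk) = 0.2909/(2π·0.0481) = 0.9624 m·K/W
  R'_diatomaceous earth = ln(0.169/0.105)/(2πk) = 0.4759/(2π·0.103) = 0.7354 m·K/W
ΣR = 0.003071 + 0.9624 + 0.7354 = 1.701 m·K/W
Q' = ΔT/ΣR = (509 °C − 18.5 °C)/1.701 = 288 W/m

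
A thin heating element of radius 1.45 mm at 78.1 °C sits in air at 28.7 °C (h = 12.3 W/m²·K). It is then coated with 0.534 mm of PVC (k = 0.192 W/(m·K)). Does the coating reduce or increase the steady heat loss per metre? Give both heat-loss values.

Critical radius for a cylinder: r_cr = k/h = 0.0156 m = 1.56 cm.
Outer radius after coating: r₂ = 0.00145 + 5.34×10^-4 = 0.001984 m.
Since r₁ < r_cr and r₂ ≤ r_cr, the coating moves toward the maximum at r_cr — heat loss rises.
Bare: R = 1/(2πr₁h) = 8.924 m·K/W; Q = 49.4/8.924 = 5.54 W/m.
Coated: R = R_cond + R_conv = 6.782 m·K/W; Q = 49.4/6.782 = 7.28 W/m.

increases: 5.54 → 7.28 W/m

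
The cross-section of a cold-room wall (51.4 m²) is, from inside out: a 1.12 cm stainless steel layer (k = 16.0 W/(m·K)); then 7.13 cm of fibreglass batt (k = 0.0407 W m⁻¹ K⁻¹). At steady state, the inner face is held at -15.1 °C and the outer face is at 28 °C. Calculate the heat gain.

Series thermal resistances, inner to outer:
  R_stainless steel = L/(kA) = 0.0112/(16.0·51.4) = 1.362×10^-5 K/W
  R_fibreglass batt = L/(kA) = 0.0713/(0.0407·51.4) = 0.03408 K/W
ΣR = 1.362×10^-5 + 0.03408 = 0.03409 K/W
Q = ΔT/ΣR = (-15.1 °C − 28 °C)/0.03409 = -1260 W
(Negative Q ⇒ heat flows inward; heat gain = 1260 W.)

Q = 1260 W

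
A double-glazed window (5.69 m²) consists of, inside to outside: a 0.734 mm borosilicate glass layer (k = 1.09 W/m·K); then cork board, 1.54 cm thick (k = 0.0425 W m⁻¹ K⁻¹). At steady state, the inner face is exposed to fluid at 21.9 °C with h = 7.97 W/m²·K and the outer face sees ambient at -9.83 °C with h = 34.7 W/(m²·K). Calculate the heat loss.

Treat each layer as a resistance in series:
  R_conv,in = 1/(hA) = 1/(7.97·5.69) = 0.02205 K/W
  R_borosilicate glass = L/(kA) = 7.34×10^-4/(1.09·5.69) = 1.183×10^-4 K/W
  R_cork board = L/(kA) = 0.0154/(0.0425·5.69) = 0.06368 K/W
  R_conv,out = 1/(hA) = 1/(34.7·5.69) = 0.005065 K/W
ΣR = 0.02205 + 1.183×10^-4 + 0.06368 + 0.005065 = 0.09091 K/W
Q = ΔT/ΣR = (21.9 °C − -9.83 °C)/0.09091 = 349 W

Q = 349 W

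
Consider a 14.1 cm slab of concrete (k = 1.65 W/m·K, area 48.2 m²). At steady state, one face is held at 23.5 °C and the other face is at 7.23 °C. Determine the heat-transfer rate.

Q = 9.18 kW

Q = kA·ΔT/L = 1.65 × 48.2 × |23.5 °C − 7.23 °C| / 0.141 = 9180 W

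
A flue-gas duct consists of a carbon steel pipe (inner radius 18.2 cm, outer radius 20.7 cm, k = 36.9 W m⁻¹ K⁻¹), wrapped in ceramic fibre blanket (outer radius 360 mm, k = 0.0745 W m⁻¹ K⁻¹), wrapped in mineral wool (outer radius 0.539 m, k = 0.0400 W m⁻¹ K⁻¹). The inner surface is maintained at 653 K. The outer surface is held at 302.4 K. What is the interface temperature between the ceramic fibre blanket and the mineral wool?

T = 504 K

Resistance network (inner→outer):
  R'_carbon steel = ln(0.207/0.182)/(2πk) = 0.1287/(2π·36.9) = 5.552×10^-4 m·K/W
  R'_ceramic fibre blanket = ln(0.360/0.207)/(2πk) = 0.5534/(2π·0.0745) = 1.182 m·K/W
  R'_mineral wool = ln(0.539/0.360)/(2πk) = 0.4036/(2π·0.0400) = 1.606 m·K/W
ΣR = 5.552×10^-4 + 1.182 + 1.606 = 2.789 m·K/W
Q' = ΔT/ΣR = (653 K − 302.4 K)/2.789 = 125.7 W/m
From the inner boundary to the ceramic fibre blanket/mineral wool interface, ΣR_partial = 1.183 m·K/W.
T_interface = T_in − Q'·ΣR_partial = 653 K − (125.7)(1.183) = 504 K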